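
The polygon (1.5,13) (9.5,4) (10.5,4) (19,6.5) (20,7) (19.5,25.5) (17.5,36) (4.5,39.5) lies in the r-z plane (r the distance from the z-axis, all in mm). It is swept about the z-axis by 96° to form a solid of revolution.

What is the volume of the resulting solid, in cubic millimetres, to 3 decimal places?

Volume = 9598.159 mm³

Profile (r,z), 8 vertices: (1.5,13) (9.5,4) (10.5,4) (19,6.5) (20,7) (19.5,25.5) (17.5,36) (4.5,39.5)
edge 0: (1.5,13)→(9.5,4)  cross = 1.5·4 − 9.5·13 = -117.5000; (r_i+r_j)·cross = 11·-117.5000 = -1292.5000
edge 1: (9.5,4)→(10.5,4)  cross = 9.5·4 − 10.5·4 = -4.0000; (r_i+r_j)·cross = 20·-4.0000 = -80.0000
edge 2: (10.5,4)→(19,6.5)  cross = 10.5·6.5 − 19·4 = -7.7500; (r_i+r_j)·cross = 29.5·-7.7500 = -228.6250
edge 3: (19,6.5)→(20,7)  cross = 19·7 − 20·6.5 = 3.0000; (r_i+r_j)·cross = 39·3.0000 = 117.0000
edge 4: (20,7)→(19.5,25.5)  cross = 20·25.5 − 19.5·7 = 373.5000; (r_i+r_j)·cross = 39.5·373.5000 = 14753.2500
edge 5: (19.5,25.5)→(17.5,36)  cross = 19.5·36 − 17.5·25.5 = 255.7500; (r_i+r_j)·cross = 37·255.7500 = 9462.7500
edge 6: (17.5,36)→(4.5,39.5)  cross = 17.5·39.5 − 4.5·36 = 529.2500; (r_i+r_j)·cross = 22·529.2500 = 11643.5000
edge 7: (4.5,39.5)→(1.5,13)  cross = 4.5·13 − 1.5·39.5 = -0.7500; (r_i+r_j)·cross = 6·-0.7500 = -4.5000
Σcross = 1031.5000 → A = |Σcross|/2 = 515.7500 mm²
Σ(r_i+r_j)·cross = 34370.8750 → first moment M = |Σ|/6 = 5728.4792
R_c = M/A = 5728.4792/515.7500 = 11.1071 mm
θ = 96° = 1.675516 rad
V = θ·R_c·A = 1.675516·11.1071·515.7500 = 9598.159 mm³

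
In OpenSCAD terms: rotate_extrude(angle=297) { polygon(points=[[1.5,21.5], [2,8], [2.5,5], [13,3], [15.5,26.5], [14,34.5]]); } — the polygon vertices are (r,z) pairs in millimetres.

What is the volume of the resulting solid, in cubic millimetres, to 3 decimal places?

Profile (r,z), 6 vertices: (1.5,21.5) (2,8) (2.5,5) (13,3) (15.5,26.5) (14,34.5)
edge 0: (1.5,21.5)→(2,8)  cross = 1.5·8 − 2·21.5 = -31.0000; (r_i+r_j)·cross = 3.5·-31.0000 = -108.5000
edge 1: (2,8)→(2.5,5)  cross = 2·5 − 2.5·8 = -10.0000; (r_i+r_j)·cross = 4.5·-10.0000 = -45.0000
edge 2: (2.5,5)→(13,3)  cross = 2.5·3 − 13·5 = -57.5000; (r_i+r_j)·cross = 15.5·-57.5000 = -891.2500
edge 3: (13,3)→(15.5,26.5)  cross = 13·26.5 − 15.5·3 = 298.0000; (r_i+r_j)·cross = 28.5·298.0000 = 8493.0000
edge 4: (15.5,26.5)→(14,34.5)  cross = 15.5·34.5 − 14·26.5 = 163.7500; (r_i+r_j)·cross = 29.5·163.7500 = 4830.6250
edge 5: (14,34.5)→(1.5,21.5)  cross = 14·21.5 − 1.5·34.5 = 249.2500; (r_i+r_j)·cross = 15.5·249.2500 = 3863.3750
Σcross = 612.5000 → A = |Σcross|/2 = 306.2500 mm²
Σ(r_i+r_j)·cross = 16142.2500 → first moment M = |Σ|/6 = 2690.3750
R_c = M/A = 2690.3750/306.2500 = 8.7849 mm
θ = 297° = 5.183628 rad
V = θ·R_c·A = 5.183628·8.7849·306.2500 = 13945.903 mm³

Volume = 13945.903 mm³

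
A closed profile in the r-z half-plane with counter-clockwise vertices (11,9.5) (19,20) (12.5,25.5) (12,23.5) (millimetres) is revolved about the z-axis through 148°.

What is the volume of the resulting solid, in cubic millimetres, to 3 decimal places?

Volume = 2130.240 mm³

Profile (r,z), 4 vertices: (11,9.5) (19,20) (12.5,25.5) (12,23.5)
edge 0: (11,9.5)→(19,20)  cross = 11·20 − 19·9.5 = 39.5000; (r_i+r_j)·cross = 30·39.5000 = 1185.0000
edge 1: (19,20)→(12.5,25.5)  cross = 19·25.5 − 12.5·20 = 234.5000; (r_i+r_j)·cross = 31.5·234.5000 = 7386.7500
edge 2: (12.5,25.5)→(12,23.5)  cross = 12.5·23.5 − 12·25.5 = -12.2500; (r_i+r_j)·cross = 24.5·-12.2500 = -300.1250
edge 3: (12,23.5)→(11,9.5)  cross = 12·9.5 − 11·23.5 = -144.5000; (r_i+r_j)·cross = 23·-144.5000 = -3323.5000
Σcross = 117.2500 → A = |Σcross|/2 = 58.6250 mm²
Σ(r_i+r_j)·cross = 4948.1250 → first moment M = |Σ|/6 = 824.6875
R_c = M/A = 824.6875/58.6250 = 14.0672 mm
θ = 148° = 2.583087 rad
V = θ·R_c·A = 2.583087·14.0672·58.6250 = 2130.240 mm³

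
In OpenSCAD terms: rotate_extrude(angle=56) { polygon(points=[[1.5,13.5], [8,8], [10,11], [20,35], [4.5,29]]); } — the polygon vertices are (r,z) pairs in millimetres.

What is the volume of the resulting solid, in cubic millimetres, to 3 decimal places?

Profile (r,z), 5 vertices: (1.5,13.5) (8,8) (10,11) (20,35) (4.5,29)
edge 0: (1.5,13.5)→(8,8)  cross = 1.5·8 − 8·13.5 = -96.0000; (r_i+r_j)·cross = 9.5·-96.0000 = -912.0000
edge 1: (8,8)→(10,11)  cross = 8·11 − 10·8 = 8.0000; (r_i+r_j)·cross = 18·8.0000 = 144.0000
edge 2: (10,11)→(20,35)  cross = 10·35 − 20·11 = 130.0000; (r_i+r_j)·cross = 30·130.0000 = 3900.0000
edge 3: (20,35)→(4.5,29)  cross = 20·29 − 4.5·35 = 422.5000; (r_i+r_j)·cross = 24.5·422.5000 = 10351.2500
edge 4: (4.5,29)→(1.5,13.5)  cross = 4.5·13.5 − 1.5·29 = 17.2500; (r_i+r_j)·cross = 6·17.2500 = 103.5000
Σcross = 481.7500 → A = |Σcross|/2 = 240.8750 mm²
Σ(r_i+r_j)·cross = 13586.7500 → first moment M = |Σ|/6 = 2264.4583
R_c = M/A = 2264.4583/240.8750 = 9.4010 mm
θ = 56° = 0.977384 rad
V = θ·R_c·A = 0.977384·9.4010·240.8750 = 2213.246 mm³

Volume = 2213.246 mm³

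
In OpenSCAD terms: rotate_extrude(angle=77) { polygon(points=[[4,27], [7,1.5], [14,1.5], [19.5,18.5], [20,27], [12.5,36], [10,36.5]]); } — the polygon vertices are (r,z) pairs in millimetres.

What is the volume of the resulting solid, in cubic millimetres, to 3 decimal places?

Profile (r,z), 7 vertices: (4,27) (7,1.5) (14,1.5) (19.5,18.5) (20,27) (12.5,36) (10,36.5)
edge 0: (4,27)→(7,1.5)  cross = 4·1.5 − 7·27 = -183.0000; (r_i+r_j)·cross = 11·-183.0000 = -2013.0000
edge 1: (7,1.5)→(14,1.5)  cross = 7·1.5 − 14·1.5 = -10.5000; (r_i+r_j)·cross = 21·-10.5000 = -220.5000
edge 2: (14,1.5)→(19.5,18.5)  cross = 14·18.5 − 19.5·1.5 = 229.7500; (r_i+r_j)·cross = 33.5·229.7500 = 7696.6250
edge 3: (19.5,18.5)→(20,27)  cross = 19.5·27 − 20·18.5 = 156.5000; (r_i+r_j)·cross = 39.5·156.5000 = 6181.7500
edge 4: (20,27)→(12.5,36)  cross = 20·36 − 12.5·27 = 382.5000; (r_i+r_j)·cross = 32.5·382.5000 = 12431.2500
edge 5: (12.5,36)→(10,36.5)  cross = 12.5·36.5 − 10·36 = 96.2500; (r_i+r_j)·cross = 22.5·96.2500 = 2165.6250
edge 6: (10,36.5)→(4,27)  cross = 10·27 − 4·36.5 = 124.0000; (r_i+r_j)·cross = 14·124.0000 = 1736.0000
Σcross = 795.5000 → A = |Σcross|/2 = 397.7500 mm²
Σ(r_i+r_j)·cross = 27977.7500 → first moment M = |Σ|/6 = 4662.9583
R_c = M/A = 4662.9583/397.7500 = 11.7233 mm
θ = 77° = 1.343904 rad
V = θ·R_c·A = 1.343904·11.7233·397.7500 = 6266.566 mm³

Volume = 6266.566 mm³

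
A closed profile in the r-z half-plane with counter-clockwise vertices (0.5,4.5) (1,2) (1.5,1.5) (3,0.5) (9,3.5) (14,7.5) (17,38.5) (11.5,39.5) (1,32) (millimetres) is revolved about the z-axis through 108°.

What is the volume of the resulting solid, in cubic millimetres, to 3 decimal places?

Volume = 7488.457 mm³

Profile (r,z), 9 vertices: (0.5,4.5) (1,2) (1.5,1.5) (3,0.5) (9,3.5) (14,7.5) (17,38.5) (11.5,39.5) (1,32)
edge 0: (0.5,4.5)→(1,2)  cross = 0.5·2 − 1·4.5 = -3.5000; (r_i+r_j)·cross = 1.5·-3.5000 = -5.2500
edge 1: (1,2)→(1.5,1.5)  cross = 1·1.5 − 1.5·2 = -1.5000; (r_i+r_j)·cross = 2.5·-1.5000 = -3.7500
edge 2: (1.5,1.5)→(3,0.5)  cross = 1.5·0.5 − 3·1.5 = -3.7500; (r_i+r_j)·cross = 4.5·-3.7500 = -16.8750
edge 3: (3,0.5)→(9,3.5)  cross = 3·3.5 − 9·0.5 = 6.0000; (r_i+r_j)·cross = 12·6.0000 = 72.0000
edge 4: (9,3.5)→(14,7.5)  cross = 9·7.5 − 14·3.5 = 18.5000; (r_i+r_j)·cross = 23·18.5000 = 425.5000
edge 5: (14,7.5)→(17,38.5)  cross = 14·38.5 − 17·7.5 = 411.5000; (r_i+r_j)·cross = 31·411.5000 = 12756.5000
edge 6: (17,38.5)→(11.5,39.5)  cross = 17·39.5 − 11.5·38.5 = 228.7500; (r_i+r_j)·cross = 28.5·228.7500 = 6519.3750
edge 7: (11.5,39.5)→(1,32)  cross = 11.5·32 − 1·39.5 = 328.5000; (r_i+r_j)·cross = 12.5·328.5000 = 4106.2500
edge 8: (1,32)→(0.5,4.5)  cross = 1·4.5 − 0.5·32 = -11.5000; (r_i+r_j)·cross = 1.5·-11.5000 = -17.2500
Σcross = 973.0000 → A = |Σcross|/2 = 486.5000 mm²
Σ(r_i+r_j)·cross = 23836.5000 → first moment M = |Σ|/6 = 3972.7500
R_c = M/A = 3972.7500/486.5000 = 8.1660 mm
θ = 108° = 1.884956 rad
V = θ·R_c·A = 1.884956·8.1660·486.5000 = 7488.457 mm³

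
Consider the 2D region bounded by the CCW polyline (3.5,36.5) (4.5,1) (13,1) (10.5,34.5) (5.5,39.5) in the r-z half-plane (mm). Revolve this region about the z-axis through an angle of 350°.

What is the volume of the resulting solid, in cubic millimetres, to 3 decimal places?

Profile (r,z), 5 vertices: (3.5,36.5) (4.5,1) (13,1) (10.5,34.5) (5.5,39.5)
edge 0: (3.5,36.5)→(4.5,1)  cross = 3.5·1 − 4.5·36.5 = -160.7500; (r_i+r_j)·cross = 8·-160.7500 = -1286.0000
edge 1: (4.5,1)→(13,1)  cross = 4.5·1 − 13·1 = -8.5000; (r_i+r_j)·cross = 17.5·-8.5000 = -148.7500
edge 2: (13,1)→(10.5,34.5)  cross = 13·34.5 − 10.5·1 = 438.0000; (r_i+r_j)·cross = 23.5·438.0000 = 10293.0000
edge 3: (10.5,34.5)→(5.5,39.5)  cross = 10.5·39.5 − 5.5·34.5 = 225.0000; (r_i+r_j)·cross = 16·225.0000 = 3600.0000
edge 4: (5.5,39.5)→(3.5,36.5)  cross = 5.5·36.5 − 3.5·39.5 = 62.5000; (r_i+r_j)·cross = 9·62.5000 = 562.5000
Σcross = 556.2500 → A = |Σcross|/2 = 278.1250 mm²
Σ(r_i+r_j)·cross = 13020.7500 → first moment M = |Σ|/6 = 2170.1250
R_c = M/A = 2170.1250/278.1250 = 7.8027 mm
θ = 350° = 6.108652 rad
V = θ·R_c·A = 6.108652·7.8027·278.1250 = 13256.539 mm³

Volume = 13256.539 mm³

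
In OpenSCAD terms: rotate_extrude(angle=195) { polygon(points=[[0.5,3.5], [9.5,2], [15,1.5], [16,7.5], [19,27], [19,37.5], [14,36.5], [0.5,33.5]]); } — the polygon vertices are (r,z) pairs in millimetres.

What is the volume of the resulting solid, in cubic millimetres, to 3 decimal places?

Volume = 18054.995 mm³

Profile (r,z), 8 vertices: (0.5,3.5) (9.5,2) (15,1.5) (16,7.5) (19,27) (19,37.5) (14,36.5) (0.5,33.5)
edge 0: (0.5,3.5)→(9.5,2)  cross = 0.5·2 − 9.5·3.5 = -32.2500; (r_i+r_j)·cross = 10·-32.2500 = -322.5000
edge 1: (9.5,2)→(15,1.5)  cross = 9.5·1.5 − 15·2 = -15.7500; (r_i+r_j)·cross = 24.5·-15.7500 = -385.8750
edge 2: (15,1.5)→(16,7.5)  cross = 15·7.5 − 16·1.5 = 88.5000; (r_i+r_j)·cross = 31·88.5000 = 2743.5000
edge 3: (16,7.5)→(19,27)  cross = 16·27 − 19·7.5 = 289.5000; (r_i+r_j)·cross = 35·289.5000 = 10132.5000
edge 4: (19,27)→(19,37.5)  cross = 19·37.5 − 19·27 = 199.5000; (r_i+r_j)·cross = 38·199.5000 = 7581.0000
edge 5: (19,37.5)→(14,36.5)  cross = 19·36.5 − 14·37.5 = 168.5000; (r_i+r_j)·cross = 33·168.5000 = 5560.5000
edge 6: (14,36.5)→(0.5,33.5)  cross = 14·33.5 − 0.5·36.5 = 450.7500; (r_i+r_j)·cross = 14.5·450.7500 = 6535.8750
edge 7: (0.5,33.5)→(0.5,3.5)  cross = 0.5·3.5 − 0.5·33.5 = -15.0000; (r_i+r_j)·cross = 1·-15.0000 = -15.0000
Σcross = 1133.7500 → A = |Σcross|/2 = 566.8750 mm²
Σ(r_i+r_j)·cross = 31830.0000 → first moment M = |Σ|/6 = 5305.0000
R_c = M/A = 5305.0000/566.8750 = 9.3583 mm
θ = 195° = 3.403392 rad
V = θ·R_c·A = 3.403392·9.3583·566.8750 = 18054.995 mm³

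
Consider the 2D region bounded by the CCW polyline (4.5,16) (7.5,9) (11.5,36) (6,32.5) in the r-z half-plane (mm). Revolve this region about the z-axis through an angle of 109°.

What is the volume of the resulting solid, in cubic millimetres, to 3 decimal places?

Volume = 1408.575 mm³

Profile (r,z), 4 vertices: (4.5,16) (7.5,9) (11.5,36) (6,32.5)
edge 0: (4.5,16)→(7.5,9)  cross = 4.5·9 − 7.5·16 = -79.5000; (r_i+r_j)·cross = 12·-79.5000 = -954.0000
edge 1: (7.5,9)→(11.5,36)  cross = 7.5·36 − 11.5·9 = 166.5000; (r_i+r_j)·cross = 19·166.5000 = 3163.5000
edge 2: (11.5,36)→(6,32.5)  cross = 11.5·32.5 − 6·36 = 157.7500; (r_i+r_j)·cross = 17.5·157.7500 = 2760.6250
edge 3: (6,32.5)→(4.5,16)  cross = 6·16 − 4.5·32.5 = -50.2500; (r_i+r_j)·cross = 10.5·-50.2500 = -527.6250
Σcross = 194.5000 → A = |Σcross|/2 = 97.2500 mm²
Σ(r_i+r_j)·cross = 4442.5000 → first moment M = |Σ|/6 = 740.4167
R_c = M/A = 740.4167/97.2500 = 7.6135 mm
θ = 109° = 1.902409 rad
V = θ·R_c·A = 1.902409·7.6135·97.2500 = 1408.575 mm³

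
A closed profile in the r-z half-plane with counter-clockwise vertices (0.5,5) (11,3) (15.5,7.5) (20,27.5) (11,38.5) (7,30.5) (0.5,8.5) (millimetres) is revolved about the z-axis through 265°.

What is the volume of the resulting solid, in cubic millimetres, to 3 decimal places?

Profile (r,z), 7 vertices: (0.5,5) (11,3) (15.5,7.5) (20,27.5) (11,38.5) (7,30.5) (0.5,8.5)
edge 0: (0.5,5)→(11,3)  cross = 0.5·3 − 11·5 = -53.5000; (r_i+r_j)·cross = 11.5·-53.5000 = -615.2500
edge 1: (11,3)→(15.5,7.5)  cross = 11·7.5 − 15.5·3 = 36.0000; (r_i+r_j)·cross = 26.5·36.0000 = 954.0000
edge 2: (15.5,7.5)→(20,27.5)  cross = 15.5·27.5 − 20·7.5 = 276.2500; (r_i+r_j)·cross = 35.5·276.2500 = 9806.8750
edge 3: (20,27.5)→(11,38.5)  cross = 20·38.5 − 11·27.5 = 467.5000; (r_i+r_j)·cross = 31·467.5000 = 14492.5000
edge 4: (11,38.5)→(7,30.5)  cross = 11·30.5 − 7·38.5 = 66.0000; (r_i+r_j)·cross = 18·66.0000 = 1188.0000
edge 5: (7,30.5)→(0.5,8.5)  cross = 7·8.5 − 0.5·30.5 = 44.2500; (r_i+r_j)·cross = 7.5·44.2500 = 331.8750
edge 6: (0.5,8.5)→(0.5,5)  cross = 0.5·5 − 0.5·8.5 = -1.7500; (r_i+r_j)·cross = 1·-1.7500 = -1.7500
Σcross = 834.7500 → A = |Σcross|/2 = 417.3750 mm²
Σ(r_i+r_j)·cross = 26156.2500 → first moment M = |Σ|/6 = 4359.3750
R_c = M/A = 4359.3750/417.3750 = 10.4447 mm
θ = 265° = 4.625123 rad
V = θ·R_c·A = 4.625123·10.4447·417.3750 = 20162.643 mm³

Volume = 20162.643 mm³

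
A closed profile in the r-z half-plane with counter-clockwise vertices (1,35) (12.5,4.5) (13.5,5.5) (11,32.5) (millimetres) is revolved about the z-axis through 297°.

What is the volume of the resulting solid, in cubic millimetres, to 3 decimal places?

Profile (r,z), 4 vertices: (1,35) (12.5,4.5) (13.5,5.5) (11,32.5)
edge 0: (1,35)→(12.5,4.5)  cross = 1·4.5 − 12.5·35 = -433.0000; (r_i+r_j)·cross = 13.5·-433.0000 = -5845.5000
edge 1: (12.5,4.5)→(13.5,5.5)  cross = 12.5·5.5 − 13.5·4.5 = 8.0000; (r_i+r_j)·cross = 26·8.0000 = 208.0000
edge 2: (13.5,5.5)→(11,32.5)  cross = 13.5·32.5 − 11·5.5 = 378.2500; (r_i+r_j)·cross = 24.5·378.2500 = 9267.1250
edge 3: (11,32.5)→(1,35)  cross = 11·35 − 1·32.5 = 352.5000; (r_i+r_j)·cross = 12·352.5000 = 4230.0000
Σcross = 305.7500 → A = |Σcross|/2 = 152.8750 mm²
Σ(r_i+r_j)·cross = 7859.6250 → first moment M = |Σ|/6 = 1309.9375
R_c = M/A = 1309.9375/152.8750 = 8.5687 mm
θ = 297° = 5.183628 rad
V = θ·R_c·A = 5.183628·8.5687·152.8750 = 6790.229 mm³

Volume = 6790.229 mm³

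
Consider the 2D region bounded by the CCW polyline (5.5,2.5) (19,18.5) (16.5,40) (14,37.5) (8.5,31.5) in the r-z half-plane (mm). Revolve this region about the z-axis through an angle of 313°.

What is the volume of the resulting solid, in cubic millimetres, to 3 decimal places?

Profile (r,z), 5 vertices: (5.5,2.5) (19,18.5) (16.5,40) (14,37.5) (8.5,31.5)
edge 0: (5.5,2.5)→(19,18.5)  cross = 5.5·18.5 − 19·2.5 = 54.2500; (r_i+r_j)·cross = 24.5·54.2500 = 1329.1250
edge 1: (19,18.5)→(16.5,40)  cross = 19·40 − 16.5·18.5 = 454.7500; (r_i+r_j)·cross = 35.5·454.7500 = 16143.6250
edge 2: (16.5,40)→(14,37.5)  cross = 16.5·37.5 − 14·40 = 58.7500; (r_i+r_j)·cross = 30.5·58.7500 = 1791.8750
edge 3: (14,37.5)→(8.5,31.5)  cross = 14·31.5 − 8.5·37.5 = 122.2500; (r_i+r_j)·cross = 22.5·122.2500 = 2750.6250
edge 4: (8.5,31.5)→(5.5,2.5)  cross = 8.5·2.5 − 5.5·31.5 = -152.0000; (r_i+r_j)·cross = 14·-152.0000 = -2128.0000
Σcross = 538.0000 → A = |Σcross|/2 = 269.0000 mm²
Σ(r_i+r_j)·cross = 19887.2500 → first moment M = |Σ|/6 = 3314.5417
R_c = M/A = 3314.5417/269.0000 = 12.3217 mm
θ = 313° = 5.462881 rad
V = θ·R_c·A = 5.462881·12.3217·269.0000 = 18106.945 mm³

Volume = 18106.945 mm³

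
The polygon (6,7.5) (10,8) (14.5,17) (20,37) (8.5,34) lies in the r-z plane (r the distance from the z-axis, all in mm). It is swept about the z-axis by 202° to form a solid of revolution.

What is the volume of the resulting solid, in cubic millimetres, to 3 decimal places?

Volume = 9432.870 mm³

Profile (r,z), 5 vertices: (6,7.5) (10,8) (14.5,17) (20,37) (8.5,34)
edge 0: (6,7.5)→(10,8)  cross = 6·8 − 10·7.5 = -27.0000; (r_i+r_j)·cross = 16·-27.0000 = -432.0000
edge 1: (10,8)→(14.5,17)  cross = 10·17 − 14.5·8 = 54.0000; (r_i+r_j)·cross = 24.5·54.0000 = 1323.0000
edge 2: (14.5,17)→(20,37)  cross = 14.5·37 − 20·17 = 196.5000; (r_i+r_j)·cross = 34.5·196.5000 = 6779.2500
edge 3: (20,37)→(8.5,34)  cross = 20·34 − 8.5·37 = 365.5000; (r_i+r_j)·cross = 28.5·365.5000 = 10416.7500
edge 4: (8.5,34)→(6,7.5)  cross = 8.5·7.5 − 6·34 = -140.2500; (r_i+r_j)·cross = 14.5·-140.2500 = -2033.6250
Σcross = 448.7500 → A = |Σcross|/2 = 224.3750 mm²
Σ(r_i+r_j)·cross = 16053.3750 → first moment M = |Σ|/6 = 2675.5625
R_c = M/A = 2675.5625/224.3750 = 11.9245 mm
θ = 202° = 3.525565 rad
V = θ·R_c·A = 3.525565·11.9245·224.3750 = 9432.870 mm³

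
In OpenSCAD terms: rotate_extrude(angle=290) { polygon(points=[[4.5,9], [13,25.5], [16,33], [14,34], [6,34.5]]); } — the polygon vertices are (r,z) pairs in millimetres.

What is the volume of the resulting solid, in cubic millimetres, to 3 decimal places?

Volume = 6366.045 mm³

Profile (r,z), 5 vertices: (4.5,9) (13,25.5) (16,33) (14,34) (6,34.5)
edge 0: (4.5,9)→(13,25.5)  cross = 4.5·25.5 − 13·9 = -2.2500; (r_i+r_j)·cross = 17.5·-2.2500 = -39.3750
edge 1: (13,25.5)→(16,33)  cross = 13·33 − 16·25.5 = 21.0000; (r_i+r_j)·cross = 29·21.0000 = 609.0000
edge 2: (16,33)→(14,34)  cross = 16·34 − 14·33 = 82.0000; (r_i+r_j)·cross = 30·82.0000 = 2460.0000
edge 3: (14,34)→(6,34.5)  cross = 14·34.5 − 6·34 = 279.0000; (r_i+r_j)·cross = 20·279.0000 = 5580.0000
edge 4: (6,34.5)→(4.5,9)  cross = 6·9 − 4.5·34.5 = -101.2500; (r_i+r_j)·cross = 10.5·-101.2500 = -1063.1250
Σcross = 278.5000 → A = |Σcross|/2 = 139.2500 mm²
Σ(r_i+r_j)·cross = 7546.5000 → first moment M = |Σ|/6 = 1257.7500
R_c = M/A = 1257.7500/139.2500 = 9.0323 mm
θ = 290° = 5.061455 rad
V = θ·R_c·A = 5.061455·9.0323·139.2500 = 6366.045 mm³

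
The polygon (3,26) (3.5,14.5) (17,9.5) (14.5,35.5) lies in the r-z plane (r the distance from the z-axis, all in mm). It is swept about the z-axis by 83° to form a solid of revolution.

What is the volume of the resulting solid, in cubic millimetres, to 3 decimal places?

Profile (r,z), 4 vertices: (3,26) (3.5,14.5) (17,9.5) (14.5,35.5)
edge 0: (3,26)→(3.5,14.5)  cross = 3·14.5 − 3.5·26 = -47.5000; (r_i+r_j)·cross = 6.5·-47.5000 = -308.7500
edge 1: (3.5,14.5)→(17,9.5)  cross = 3.5·9.5 − 17·14.5 = -213.2500; (r_i+r_j)·cross = 20.5·-213.2500 = -4371.6250
edge 2: (17,9.5)→(14.5,35.5)  cross = 17·35.5 − 14.5·9.5 = 465.7500; (r_i+r_j)·cross = 31.5·465.7500 = 14671.1250
edge 3: (14.5,35.5)→(3,26)  cross = 14.5·26 − 3·35.5 = 270.5000; (r_i+r_j)·cross = 17.5·270.5000 = 4733.7500
Σcross = 475.5000 → A = |Σcross|/2 = 237.7500 mm²
Σ(r_i+r_j)·cross = 14724.5000 → first moment M = |Σ|/6 = 2454.0833
R_c = M/A = 2454.0833/237.7500 = 10.3221 mm
θ = 83° = 1.448623 rad
V = θ·R_c·A = 1.448623·10.3221·237.7500 = 3555.042 mm³

Volume = 3555.042 mm³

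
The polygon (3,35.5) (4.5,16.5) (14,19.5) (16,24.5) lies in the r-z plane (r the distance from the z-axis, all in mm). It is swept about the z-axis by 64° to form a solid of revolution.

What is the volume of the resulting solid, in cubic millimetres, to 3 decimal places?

Profile (r,z), 4 vertices: (3,35.5) (4.5,16.5) (14,19.5) (16,24.5)
edge 0: (3,35.5)→(4.5,16.5)  cross = 3·16.5 − 4.5·35.5 = -110.2500; (r_i+r_j)·cross = 7.5·-110.2500 = -826.8750
edge 1: (4.5,16.5)→(14,19.5)  cross = 4.5·19.5 − 14·16.5 = -143.2500; (r_i+r_j)·cross = 18.5·-143.2500 = -2650.1250
edge 2: (14,19.5)→(16,24.5)  cross = 14·24.5 − 16·19.5 = 31.0000; (r_i+r_j)·cross = 30·31.0000 = 930.0000
edge 3: (16,24.5)→(3,35.5)  cross = 16·35.5 − 3·24.5 = 494.5000; (r_i+r_j)·cross = 19·494.5000 = 9395.5000
Σcross = 272.0000 → A = |Σcross|/2 = 136.0000 mm²
Σ(r_i+r_j)·cross = 6848.5000 → first moment M = |Σ|/6 = 1141.4167
R_c = M/A = 1141.4167/136.0000 = 8.3928 mm
θ = 64° = 1.117011 rad
V = θ·R_c·A = 1.117011·8.3928·136.0000 = 1274.975 mm³

Volume = 1274.975 mm³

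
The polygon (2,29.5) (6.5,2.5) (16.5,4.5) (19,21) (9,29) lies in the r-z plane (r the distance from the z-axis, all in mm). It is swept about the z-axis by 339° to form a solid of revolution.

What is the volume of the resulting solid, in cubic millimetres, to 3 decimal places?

Volume = 19545.337 mm³

Profile (r,z), 5 vertices: (2,29.5) (6.5,2.5) (16.5,4.5) (19,21) (9,29)
edge 0: (2,29.5)→(6.5,2.5)  cross = 2·2.5 − 6.5·29.5 = -186.7500; (r_i+r_j)·cross = 8.5·-186.7500 = -1587.3750
edge 1: (6.5,2.5)→(16.5,4.5)  cross = 6.5·4.5 − 16.5·2.5 = -12.0000; (r_i+r_j)·cross = 23·-12.0000 = -276.0000
edge 2: (16.5,4.5)→(19,21)  cross = 16.5·21 − 19·4.5 = 261.0000; (r_i+r_j)·cross = 35.5·261.0000 = 9265.5000
edge 3: (19,21)→(9,29)  cross = 19·29 − 9·21 = 362.0000; (r_i+r_j)·cross = 28·362.0000 = 10136.0000
edge 4: (9,29)→(2,29.5)  cross = 9·29.5 − 2·29 = 207.5000; (r_i+r_j)·cross = 11·207.5000 = 2282.5000
Σcross = 631.7500 → A = |Σcross|/2 = 315.8750 mm²
Σ(r_i+r_j)·cross = 19820.6250 → first moment M = |Σ|/6 = 3303.4375
R_c = M/A = 3303.4375/315.8750 = 10.4581 mm
θ = 339° = 5.916666 rad
V = θ·R_c·A = 5.916666·10.4581·315.8750 = 19545.337 mm³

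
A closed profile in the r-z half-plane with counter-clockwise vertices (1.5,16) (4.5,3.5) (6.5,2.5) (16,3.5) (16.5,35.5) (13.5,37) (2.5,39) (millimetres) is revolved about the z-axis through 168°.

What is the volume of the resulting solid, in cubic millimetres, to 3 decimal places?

Volume = 12938.370 mm³

Profile (r,z), 7 vertices: (1.5,16) (4.5,3.5) (6.5,2.5) (16,3.5) (16.5,35.5) (13.5,37) (2.5,39)
edge 0: (1.5,16)→(4.5,3.5)  cross = 1.5·3.5 − 4.5·16 = -66.7500; (r_i+r_j)·cross = 6·-66.7500 = -400.5000
edge 1: (4.5,3.5)→(6.5,2.5)  cross = 4.5·2.5 − 6.5·3.5 = -11.5000; (r_i+r_j)·cross = 11·-11.5000 = -126.5000
edge 2: (6.5,2.5)→(16,3.5)  cross = 6.5·3.5 − 16·2.5 = -17.2500; (r_i+r_j)·cross = 22.5·-17.2500 = -388.1250
edge 3: (16,3.5)→(16.5,35.5)  cross = 16·35.5 − 16.5·3.5 = 510.2500; (r_i+r_j)·cross = 32.5·510.2500 = 16583.1250
edge 4: (16.5,35.5)→(13.5,37)  cross = 16.5·37 − 13.5·35.5 = 131.2500; (r_i+r_j)·cross = 30·131.2500 = 3937.5000
edge 5: (13.5,37)→(2.5,39)  cross = 13.5·39 − 2.5·37 = 434.0000; (r_i+r_j)·cross = 16·434.0000 = 6944.0000
edge 6: (2.5,39)→(1.5,16)  cross = 2.5·16 − 1.5·39 = -18.5000; (r_i+r_j)·cross = 4·-18.5000 = -74.0000
Σcross = 961.5000 → A = |Σcross|/2 = 480.7500 mm²
Σ(r_i+r_j)·cross = 26475.5000 → first moment M = |Σ|/6 = 4412.5833
R_c = M/A = 4412.5833/480.7500 = 9.1785 mm
θ = 168° = 2.932153 rad
V = θ·R_c·A = 2.932153·9.1785·480.7500 = 12938.370 mm³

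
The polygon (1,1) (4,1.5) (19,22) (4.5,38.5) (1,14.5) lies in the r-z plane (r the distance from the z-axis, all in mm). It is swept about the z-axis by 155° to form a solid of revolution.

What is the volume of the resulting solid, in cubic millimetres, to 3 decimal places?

Volume = 7367.269 mm³

Profile (r,z), 5 vertices: (1,1) (4,1.5) (19,22) (4.5,38.5) (1,14.5)
edge 0: (1,1)→(4,1.5)  cross = 1·1.5 − 4·1 = -2.5000; (r_i+r_j)·cross = 5·-2.5000 = -12.5000
edge 1: (4,1.5)→(19,22)  cross = 4·22 − 19·1.5 = 59.5000; (r_i+r_j)·cross = 23·59.5000 = 1368.5000
edge 2: (19,22)→(4.5,38.5)  cross = 19·38.5 − 4.5·22 = 632.5000; (r_i+r_j)·cross = 23.5·632.5000 = 14863.7500
edge 3: (4.5,38.5)→(1,14.5)  cross = 4.5·14.5 − 1·38.5 = 26.7500; (r_i+r_j)·cross = 5.5·26.7500 = 147.1250
edge 4: (1,14.5)→(1,1)  cross = 1·1 − 1·14.5 = -13.5000; (r_i+r_j)·cross = 2·-13.5000 = -27.0000
Σcross = 702.7500 → A = |Σcross|/2 = 351.3750 mm²
Σ(r_i+r_j)·cross = 16339.8750 → first moment M = |Σ|/6 = 2723.3125
R_c = M/A = 2723.3125/351.3750 = 7.7504 mm
θ = 155° = 2.705260 rad
V = θ·R_c·A = 2.705260·7.7504·351.3750 = 7367.269 mm³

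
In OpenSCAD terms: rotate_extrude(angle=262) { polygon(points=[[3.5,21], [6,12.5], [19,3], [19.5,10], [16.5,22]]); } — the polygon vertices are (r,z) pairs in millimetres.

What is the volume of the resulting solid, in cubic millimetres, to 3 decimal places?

Profile (r,z), 5 vertices: (3.5,21) (6,12.5) (19,3) (19.5,10) (16.5,22)
edge 0: (3.5,21)→(6,12.5)  cross = 3.5·12.5 − 6·21 = -82.2500; (r_i+r_j)·cross = 9.5·-82.2500 = -781.3750
edge 1: (6,12.5)→(19,3)  cross = 6·3 − 19·12.5 = -219.5000; (r_i+r_j)·cross = 25·-219.5000 = -5487.5000
edge 2: (19,3)→(19.5,10)  cross = 19·10 − 19.5·3 = 131.5000; (r_i+r_j)·cross = 38.5·131.5000 = 5062.7500
edge 3: (19.5,10)→(16.5,22)  cross = 19.5·22 − 16.5·10 = 264.0000; (r_i+r_j)·cross = 36·264.0000 = 9504.0000
edge 4: (16.5,22)→(3.5,21)  cross = 16.5·21 − 3.5·22 = 269.5000; (r_i+r_j)·cross = 20·269.5000 = 5390.0000
Σcross = 363.2500 → A = |Σcross|/2 = 181.6250 mm²
Σ(r_i+r_j)·cross = 13687.8750 → first moment M = |Σ|/6 = 2281.3125
R_c = M/A = 2281.3125/181.6250 = 12.5606 mm
θ = 262° = 4.572763 rad
V = θ·R_c·A = 4.572763·12.5606·181.6250 = 10431.901 mm³

Volume = 10431.901 mm³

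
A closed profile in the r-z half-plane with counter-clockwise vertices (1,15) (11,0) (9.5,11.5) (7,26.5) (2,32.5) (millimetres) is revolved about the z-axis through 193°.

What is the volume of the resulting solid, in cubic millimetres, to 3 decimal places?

Profile (r,z), 5 vertices: (1,15) (11,0) (9.5,11.5) (7,26.5) (2,32.5)
edge 0: (1,15)→(11,0)  cross = 1·0 − 11·15 = -165.0000; (r_i+r_j)·cross = 12·-165.0000 = -1980.0000
edge 1: (11,0)→(9.5,11.5)  cross = 11·11.5 − 9.5·0 = 126.5000; (r_i+r_j)·cross = 20.5·126.5000 = 2593.2500
edge 2: (9.5,11.5)→(7,26.5)  cross = 9.5·26.5 − 7·11.5 = 171.2500; (r_i+r_j)·cross = 16.5·171.2500 = 2825.6250
edge 3: (7,26.5)→(2,32.5)  cross = 7·32.5 − 2·26.5 = 174.5000; (r_i+r_j)·cross = 9·174.5000 = 1570.5000
edge 4: (2,32.5)→(1,15)  cross = 2·15 − 1·32.5 = -2.5000; (r_i+r_j)·cross = 3·-2.5000 = -7.5000
Σcross = 304.7500 → A = |Σcross|/2 = 152.3750 mm²
Σ(r_i+r_j)·cross = 5001.8750 → first moment M = |Σ|/6 = 833.6458
R_c = M/A = 833.6458/152.3750 = 5.4710 mm
θ = 193° = 3.368485 rad
V = θ·R_c·A = 3.368485·5.4710·152.3750 = 2808.124 mm³

Volume = 2808.124 mm³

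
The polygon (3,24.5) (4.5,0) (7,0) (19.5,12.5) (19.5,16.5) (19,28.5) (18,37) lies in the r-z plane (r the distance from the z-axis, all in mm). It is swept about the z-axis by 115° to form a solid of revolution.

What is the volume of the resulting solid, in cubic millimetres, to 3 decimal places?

Profile (r,z), 7 vertices: (3,24.5) (4.5,0) (7,0) (19.5,12.5) (19.5,16.5) (19,28.5) (18,37)
edge 0: (3,24.5)→(4.5,0)  cross = 3·0 − 4.5·24.5 = -110.2500; (r_i+r_j)·cross = 7.5·-110.2500 = -826.8750
edge 1: (4.5,0)→(7,0)  cross = 4.5·0 − 7·0 = 0.0000; (r_i+r_j)·cross = 11.5·0.0000 = 0.0000
edge 2: (7,0)→(19.5,12.5)  cross = 7·12.5 − 19.5·0 = 87.5000; (r_i+r_j)·cross = 26.5·87.5000 = 2318.7500
edge 3: (19.5,12.5)→(19.5,16.5)  cross = 19.5·16.5 − 19.5·12.5 = 78.0000; (r_i+r_j)·cross = 39·78.0000 = 3042.0000
edge 4: (19.5,16.5)→(19,28.5)  cross = 19.5·28.5 − 19·16.5 = 242.2500; (r_i+r_j)·cross = 38.5·242.2500 = 9326.6250
edge 5: (19,28.5)→(18,37)  cross = 19·37 − 18·28.5 = 190.0000; (r_i+r_j)·cross = 37·190.0000 = 7030.0000
edge 6: (18,37)→(3,24.5)  cross = 18·24.5 − 3·37 = 330.0000; (r_i+r_j)·cross = 21·330.0000 = 6930.0000
Σcross = 817.5000 → A = |Σcross|/2 = 408.7500 mm²
Σ(r_i+r_j)·cross = 27820.5000 → first moment M = |Σ|/6 = 4636.7500
R_c = M/A = 4636.7500/408.7500 = 11.3437 mm
θ = 115° = 2.007129 rad
V = θ·R_c·A = 2.007129·11.3437·408.7500 = 9306.554 mm³

Volume = 9306.554 mm³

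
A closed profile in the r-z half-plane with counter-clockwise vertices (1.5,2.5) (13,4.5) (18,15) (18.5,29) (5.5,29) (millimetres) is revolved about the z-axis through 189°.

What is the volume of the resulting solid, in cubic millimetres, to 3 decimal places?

Volume = 11503.913 mm³

Profile (r,z), 5 vertices: (1.5,2.5) (13,4.5) (18,15) (18.5,29) (5.5,29)
edge 0: (1.5,2.5)→(13,4.5)  cross = 1.5·4.5 − 13·2.5 = -25.7500; (r_i+r_j)·cross = 14.5·-25.7500 = -373.3750
edge 1: (13,4.5)→(18,15)  cross = 13·15 − 18·4.5 = 114.0000; (r_i+r_j)·cross = 31·114.0000 = 3534.0000
edge 2: (18,15)→(18.5,29)  cross = 18·29 − 18.5·15 = 244.5000; (r_i+r_j)·cross = 36.5·244.5000 = 8924.2500
edge 3: (18.5,29)→(5.5,29)  cross = 18.5·29 − 5.5·29 = 377.0000; (r_i+r_j)·cross = 24·377.0000 = 9048.0000
edge 4: (5.5,29)→(1.5,2.5)  cross = 5.5·2.5 − 1.5·29 = -29.7500; (r_i+r_j)·cross = 7·-29.7500 = -208.2500
Σcross = 680.0000 → A = |Σcross|/2 = 340.0000 mm²
Σ(r_i+r_j)·cross = 20924.6250 → first moment M = |Σ|/6 = 3487.4375
R_c = M/A = 3487.4375/340.0000 = 10.2572 mm
θ = 189° = 3.298672 rad
V = θ·R_c·A = 3.298672·10.2572·340.0000 = 11503.913 mm³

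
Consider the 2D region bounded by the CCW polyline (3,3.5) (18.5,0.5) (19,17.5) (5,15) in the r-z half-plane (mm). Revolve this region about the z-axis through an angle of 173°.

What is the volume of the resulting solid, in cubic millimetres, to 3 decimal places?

Volume = 7520.619 mm³

Profile (r,z), 4 vertices: (3,3.5) (18.5,0.5) (19,17.5) (5,15)
edge 0: (3,3.5)→(18.5,0.5)  cross = 3·0.5 − 18.5·3.5 = -63.2500; (r_i+r_j)·cross = 21.5·-63.2500 = -1359.8750
edge 1: (18.5,0.5)→(19,17.5)  cross = 18.5·17.5 − 19·0.5 = 314.2500; (r_i+r_j)·cross = 37.5·314.2500 = 11784.3750
edge 2: (19,17.5)→(5,15)  cross = 19·15 − 5·17.5 = 197.5000; (r_i+r_j)·cross = 24·197.5000 = 4740.0000
edge 3: (5,15)→(3,3.5)  cross = 5·3.5 − 3·15 = -27.5000; (r_i+r_j)·cross = 8·-27.5000 = -220.0000
Σcross = 421.0000 → A = |Σcross|/2 = 210.5000 mm²
Σ(r_i+r_j)·cross = 14944.5000 → first moment M = |Σ|/6 = 2490.7500
R_c = M/A = 2490.7500/210.5000 = 11.8325 mm
θ = 173° = 3.019420 rad
V = θ·R_c·A = 3.019420·11.8325·210.5000 = 7520.619 mm³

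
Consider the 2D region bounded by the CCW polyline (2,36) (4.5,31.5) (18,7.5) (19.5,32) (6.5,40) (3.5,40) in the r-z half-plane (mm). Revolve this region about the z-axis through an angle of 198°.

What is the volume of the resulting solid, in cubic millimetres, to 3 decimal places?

Volume = 11403.405 mm³

Profile (r,z), 6 vertices: (2,36) (4.5,31.5) (18,7.5) (19.5,32) (6.5,40) (3.5,40)
edge 0: (2,36)→(4.5,31.5)  cross = 2·31.5 − 4.5·36 = -99.0000; (r_i+r_j)·cross = 6.5·-99.0000 = -643.5000
edge 1: (4.5,31.5)→(18,7.5)  cross = 4.5·7.5 − 18·31.5 = -533.2500; (r_i+r_j)·cross = 22.5·-533.2500 = -11998.1250
edge 2: (18,7.5)→(19.5,32)  cross = 18·32 − 19.5·7.5 = 429.7500; (r_i+r_j)·cross = 37.5·429.7500 = 16115.6250
edge 3: (19.5,32)→(6.5,40)  cross = 19.5·40 − 6.5·32 = 572.0000; (r_i+r_j)·cross = 26·572.0000 = 14872.0000
edge 4: (6.5,40)→(3.5,40)  cross = 6.5·40 − 3.5·40 = 120.0000; (r_i+r_j)·cross = 10·120.0000 = 1200.0000
edge 5: (3.5,40)→(2,36)  cross = 3.5·36 − 2·40 = 46.0000; (r_i+r_j)·cross = 5.5·46.0000 = 253.0000
Σcross = 535.5000 → A = |Σcross|/2 = 267.7500 mm²
Σ(r_i+r_j)·cross = 19799.0000 → first moment M = |Σ|/6 = 3299.8333
R_c = M/A = 3299.8333/267.7500 = 12.3243 mm
θ = 198° = 3.455752 rad
V = θ·R_c·A = 3.455752·12.3243·267.7500 = 11403.405 mm³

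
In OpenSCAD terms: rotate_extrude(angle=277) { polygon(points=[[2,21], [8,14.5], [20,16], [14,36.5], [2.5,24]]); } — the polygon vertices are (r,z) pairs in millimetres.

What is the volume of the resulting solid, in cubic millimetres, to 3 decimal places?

Volume = 12357.644 mm³

Profile (r,z), 5 vertices: (2,21) (8,14.5) (20,16) (14,36.5) (2.5,24)
edge 0: (2,21)→(8,14.5)  cross = 2·14.5 − 8·21 = -139.0000; (r_i+r_j)·cross = 10·-139.0000 = -1390.0000
edge 1: (8,14.5)→(20,16)  cross = 8·16 − 20·14.5 = -162.0000; (r_i+r_j)·cross = 28·-162.0000 = -4536.0000
edge 2: (20,16)→(14,36.5)  cross = 20·36.5 − 14·16 = 506.0000; (r_i+r_j)·cross = 34·506.0000 = 17204.0000
edge 3: (14,36.5)→(2.5,24)  cross = 14·24 − 2.5·36.5 = 244.7500; (r_i+r_j)·cross = 16.5·244.7500 = 4038.3750
edge 4: (2.5,24)→(2,21)  cross = 2.5·21 − 2·24 = 4.5000; (r_i+r_j)·cross = 4.5·4.5000 = 20.2500
Σcross = 454.2500 → A = |Σcross|/2 = 227.1250 mm²
Σ(r_i+r_j)·cross = 15336.6250 → first moment M = |Σ|/6 = 2556.1042
R_c = M/A = 2556.1042/227.1250 = 11.2542 mm
θ = 277° = 4.834562 rad
V = θ·R_c·A = 4.834562·11.2542·227.1250 = 12357.644 mm³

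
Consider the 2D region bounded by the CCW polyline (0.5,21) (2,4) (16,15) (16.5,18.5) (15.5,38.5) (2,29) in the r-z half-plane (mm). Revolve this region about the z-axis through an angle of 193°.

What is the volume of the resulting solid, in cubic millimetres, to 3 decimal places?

Volume = 10444.410 mm³

Profile (r,z), 6 vertices: (0.5,21) (2,4) (16,15) (16.5,18.5) (15.5,38.5) (2,29)
edge 0: (0.5,21)→(2,4)  cross = 0.5·4 − 2·21 = -40.0000; (r_i+r_j)·cross = 2.5·-40.0000 = -100.0000
edge 1: (2,4)→(16,15)  cross = 2·15 − 16·4 = -34.0000; (r_i+r_j)·cross = 18·-34.0000 = -612.0000
edge 2: (16,15)→(16.5,18.5)  cross = 16·18.5 − 16.5·15 = 48.5000; (r_i+r_j)·cross = 32.5·48.5000 = 1576.2500
edge 3: (16.5,18.5)→(15.5,38.5)  cross = 16.5·38.5 − 15.5·18.5 = 348.5000; (r_i+r_j)·cross = 32·348.5000 = 11152.0000
edge 4: (15.5,38.5)→(2,29)  cross = 15.5·29 − 2·38.5 = 372.5000; (r_i+r_j)·cross = 17.5·372.5000 = 6518.7500
edge 5: (2,29)→(0.5,21)  cross = 2·21 − 0.5·29 = 27.5000; (r_i+r_j)·cross = 2.5·27.5000 = 68.7500
Σcross = 723.0000 → A = |Σcross|/2 = 361.5000 mm²
Σ(r_i+r_j)·cross = 18603.7500 → first moment M = |Σ|/6 = 3100.6250
R_c = M/A = 3100.6250/361.5000 = 8.5771 mm
θ = 193° = 3.368485 rad
V = θ·R_c·A = 3.368485·8.5771·361.5000 = 10444.410 mm³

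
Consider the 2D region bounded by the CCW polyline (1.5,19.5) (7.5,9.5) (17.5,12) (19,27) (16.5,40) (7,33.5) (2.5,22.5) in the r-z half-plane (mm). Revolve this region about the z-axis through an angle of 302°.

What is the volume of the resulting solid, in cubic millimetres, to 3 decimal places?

Volume = 21228.527 mm³

Profile (r,z), 7 vertices: (1.5,19.5) (7.5,9.5) (17.5,12) (19,27) (16.5,40) (7,33.5) (2.5,22.5)
edge 0: (1.5,19.5)→(7.5,9.5)  cross = 1.5·9.5 − 7.5·19.5 = -132.0000; (r_i+r_j)·cross = 9·-132.0000 = -1188.0000
edge 1: (7.5,9.5)→(17.5,12)  cross = 7.5·12 − 17.5·9.5 = -76.2500; (r_i+r_j)·cross = 25·-76.2500 = -1906.2500
edge 2: (17.5,12)→(19,27)  cross = 17.5·27 − 19·12 = 244.5000; (r_i+r_j)·cross = 36.5·244.5000 = 8924.2500
edge 3: (19,27)→(16.5,40)  cross = 19·40 − 16.5·27 = 314.5000; (r_i+r_j)·cross = 35.5·314.5000 = 11164.7500
edge 4: (16.5,40)→(7,33.5)  cross = 16.5·33.5 − 7·40 = 272.7500; (r_i+r_j)·cross = 23.5·272.7500 = 6409.6250
edge 5: (7,33.5)→(2.5,22.5)  cross = 7·22.5 − 2.5·33.5 = 73.7500; (r_i+r_j)·cross = 9.5·73.7500 = 700.6250
edge 6: (2.5,22.5)→(1.5,19.5)  cross = 2.5·19.5 − 1.5·22.5 = 15.0000; (r_i+r_j)·cross = 4·15.0000 = 60.0000
Σcross = 712.2500 → A = |Σcross|/2 = 356.1250 mm²
Σ(r_i+r_j)·cross = 24165.0000 → first moment M = |Σ|/6 = 4027.5000
R_c = M/A = 4027.5000/356.1250 = 11.3092 mm
θ = 302° = 5.270894 rad
V = θ·R_c·A = 5.270894·11.3092·356.1250 = 21228.527 mm³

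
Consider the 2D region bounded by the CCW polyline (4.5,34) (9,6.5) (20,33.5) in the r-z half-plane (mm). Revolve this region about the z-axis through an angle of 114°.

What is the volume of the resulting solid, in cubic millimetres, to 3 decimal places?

Profile (r,z), 3 vertices: (4.5,34) (9,6.5) (20,33.5)
edge 0: (4.5,34)→(9,6.5)  cross = 4.5·6.5 − 9·34 = -276.7500; (r_i+r_j)·cross = 13.5·-276.7500 = -3736.1250
edge 1: (9,6.5)→(20,33.5)  cross = 9·33.5 − 20·6.5 = 171.5000; (r_i+r_j)·cross = 29·171.5000 = 4973.5000
edge 2: (20,33.5)→(4.5,34)  cross = 20·34 − 4.5·33.5 = 529.2500; (r_i+r_j)·cross = 24.5·529.2500 = 12966.6250
Σcross = 424.0000 → A = |Σcross|/2 = 212.0000 mm²
Σ(r_i+r_j)·cross = 14204.0000 → first moment M = |Σ|/6 = 2367.3333
R_c = M/A = 2367.3333/212.0000 = 11.1667 mm
θ = 114° = 1.989675 rad
V = θ·R_c·A = 1.989675·11.1667·212.0000 = 4710.225 mm³

Volume = 4710.225 mm³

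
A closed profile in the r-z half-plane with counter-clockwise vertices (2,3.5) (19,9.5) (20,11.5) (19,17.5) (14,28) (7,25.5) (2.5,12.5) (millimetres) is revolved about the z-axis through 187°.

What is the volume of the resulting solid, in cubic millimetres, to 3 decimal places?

Volume = 9925.655 mm³

Profile (r,z), 7 vertices: (2,3.5) (19,9.5) (20,11.5) (19,17.5) (14,28) (7,25.5) (2.5,12.5)
edge 0: (2,3.5)→(19,9.5)  cross = 2·9.5 − 19·3.5 = -47.5000; (r_i+r_j)·cross = 21·-47.5000 = -997.5000
edge 1: (19,9.5)→(20,11.5)  cross = 19·11.5 − 20·9.5 = 28.5000; (r_i+r_j)·cross = 39·28.5000 = 1111.5000
edge 2: (20,11.5)→(19,17.5)  cross = 20·17.5 − 19·11.5 = 131.5000; (r_i+r_j)·cross = 39·131.5000 = 5128.5000
edge 3: (19,17.5)→(14,28)  cross = 19·28 − 14·17.5 = 287.0000; (r_i+r_j)·cross = 33·287.0000 = 9471.0000
edge 4: (14,28)→(7,25.5)  cross = 14·25.5 − 7·28 = 161.0000; (r_i+r_j)·cross = 21·161.0000 = 3381.0000
edge 5: (7,25.5)→(2.5,12.5)  cross = 7·12.5 − 2.5·25.5 = 23.7500; (r_i+r_j)·cross = 9.5·23.7500 = 225.6250
edge 6: (2.5,12.5)→(2,3.5)  cross = 2.5·3.5 − 2·12.5 = -16.2500; (r_i+r_j)·cross = 4.5·-16.2500 = -73.1250
Σcross = 568.0000 → A = |Σcross|/2 = 284.0000 mm²
Σ(r_i+r_j)·cross = 18247.0000 → first moment M = |Σ|/6 = 3041.1667
R_c = M/A = 3041.1667/284.0000 = 10.7083 mm
θ = 187° = 3.263766 rad
V = θ·R_c·A = 3.263766·10.7083·284.0000 = 9925.655 mm³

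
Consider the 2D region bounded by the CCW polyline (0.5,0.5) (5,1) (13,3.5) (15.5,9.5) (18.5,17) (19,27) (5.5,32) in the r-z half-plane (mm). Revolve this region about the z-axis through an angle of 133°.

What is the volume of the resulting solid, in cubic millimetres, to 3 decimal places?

Profile (r,z), 7 vertices: (0.5,0.5) (5,1) (13,3.5) (15.5,9.5) (18.5,17) (19,27) (5.5,32)
edge 0: (0.5,0.5)→(5,1)  cross = 0.5·1 − 5·0.5 = -2.0000; (r_i+r_j)·cross = 5.5·-2.0000 = -11.0000
edge 1: (5,1)→(13,3.5)  cross = 5·3.5 − 13·1 = 4.5000; (r_i+r_j)·cross = 18·4.5000 = 81.0000
edge 2: (13,3.5)→(15.5,9.5)  cross = 13·9.5 − 15.5·3.5 = 69.2500; (r_i+r_j)·cross = 28.5·69.2500 = 1973.6250
edge 3: (15.5,9.5)→(18.5,17)  cross = 15.5·17 − 18.5·9.5 = 87.7500; (r_i+r_j)·cross = 34·87.7500 = 2983.5000
edge 4: (18.5,17)→(19,27)  cross = 18.5·27 − 19·17 = 176.5000; (r_i+r_j)·cross = 37.5·176.5000 = 6618.7500
edge 5: (19,27)→(5.5,32)  cross = 19·32 − 5.5·27 = 459.5000; (r_i+r_j)·cross = 24.5·459.5000 = 11257.7500
edge 6: (5.5,32)→(0.5,0.5)  cross = 5.5·0.5 − 0.5·32 = -13.2500; (r_i+r_j)·cross = 6·-13.2500 = -79.5000
Σcross = 782.2500 → A = |Σcross|/2 = 391.1250 mm²
Σ(r_i+r_j)·cross = 22824.1250 → first moment M = |Σ|/6 = 3804.0208
R_c = M/A = 3804.0208/391.1250 = 9.7258 mm
θ = 133° = 2.321288 rad
V = θ·R_c·A = 2.321288·9.7258·391.1250 = 8830.228 mm³

Volume = 8830.228 mm³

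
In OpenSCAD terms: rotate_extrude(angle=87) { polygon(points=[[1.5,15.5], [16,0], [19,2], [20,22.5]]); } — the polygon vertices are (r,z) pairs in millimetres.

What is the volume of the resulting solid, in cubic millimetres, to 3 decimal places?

Profile (r,z), 4 vertices: (1.5,15.5) (16,0) (19,2) (20,22.5)
edge 0: (1.5,15.5)→(16,0)  cross = 1.5·0 − 16·15.5 = -248.0000; (r_i+r_j)·cross = 17.5·-248.0000 = -4340.0000
edge 1: (16,0)→(19,2)  cross = 16·2 − 19·0 = 32.0000; (r_i+r_j)·cross = 35·32.0000 = 1120.0000
edge 2: (19,2)→(20,22.5)  cross = 19·22.5 − 20·2 = 387.5000; (r_i+r_j)·cross = 39·387.5000 = 15112.5000
edge 3: (20,22.5)→(1.5,15.5)  cross = 20·15.5 − 1.5·22.5 = 276.2500; (r_i+r_j)·cross = 21.5·276.2500 = 5939.3750
Σcross = 447.7500 → A = |Σcross|/2 = 223.8750 mm²
Σ(r_i+r_j)·cross = 17831.8750 → first moment M = |Σ|/6 = 2971.9792
R_c = M/A = 2971.9792/223.8750 = 13.2752 mm
θ = 87° = 1.518436 rad
V = θ·R_c·A = 1.518436·13.2752·223.8750 = 4512.761 mm³

Volume = 4512.761 mm³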